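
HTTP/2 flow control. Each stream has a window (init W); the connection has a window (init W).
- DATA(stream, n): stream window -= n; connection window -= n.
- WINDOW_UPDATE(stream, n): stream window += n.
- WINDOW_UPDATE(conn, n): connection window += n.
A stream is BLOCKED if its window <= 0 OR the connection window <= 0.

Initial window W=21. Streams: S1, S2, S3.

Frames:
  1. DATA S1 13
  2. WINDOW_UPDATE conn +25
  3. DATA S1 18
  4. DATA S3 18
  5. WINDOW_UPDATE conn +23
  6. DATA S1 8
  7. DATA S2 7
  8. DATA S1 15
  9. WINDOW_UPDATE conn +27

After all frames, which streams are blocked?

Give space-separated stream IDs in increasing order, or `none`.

Op 1: conn=8 S1=8 S2=21 S3=21 blocked=[]
Op 2: conn=33 S1=8 S2=21 S3=21 blocked=[]
Op 3: conn=15 S1=-10 S2=21 S3=21 blocked=[1]
Op 4: conn=-3 S1=-10 S2=21 S3=3 blocked=[1, 2, 3]
Op 5: conn=20 S1=-10 S2=21 S3=3 blocked=[1]
Op 6: conn=12 S1=-18 S2=21 S3=3 blocked=[1]
Op 7: conn=5 S1=-18 S2=14 S3=3 blocked=[1]
Op 8: conn=-10 S1=-33 S2=14 S3=3 blocked=[1, 2, 3]
Op 9: conn=17 S1=-33 S2=14 S3=3 blocked=[1]

Answer: S1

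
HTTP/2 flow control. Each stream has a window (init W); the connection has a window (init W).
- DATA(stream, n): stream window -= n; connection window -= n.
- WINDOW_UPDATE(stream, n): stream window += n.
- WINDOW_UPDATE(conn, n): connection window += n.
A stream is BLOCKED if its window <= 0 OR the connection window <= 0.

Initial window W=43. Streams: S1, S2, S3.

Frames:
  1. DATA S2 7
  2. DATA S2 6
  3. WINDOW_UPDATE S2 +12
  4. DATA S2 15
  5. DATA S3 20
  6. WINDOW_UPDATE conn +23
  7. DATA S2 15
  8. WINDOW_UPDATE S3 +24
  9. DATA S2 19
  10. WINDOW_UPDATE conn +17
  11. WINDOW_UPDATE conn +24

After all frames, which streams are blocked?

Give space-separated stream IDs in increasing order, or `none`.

Answer: S2

Derivation:
Op 1: conn=36 S1=43 S2=36 S3=43 blocked=[]
Op 2: conn=30 S1=43 S2=30 S3=43 blocked=[]
Op 3: conn=30 S1=43 S2=42 S3=43 blocked=[]
Op 4: conn=15 S1=43 S2=27 S3=43 blocked=[]
Op 5: conn=-5 S1=43 S2=27 S3=23 blocked=[1, 2, 3]
Op 6: conn=18 S1=43 S2=27 S3=23 blocked=[]
Op 7: conn=3 S1=43 S2=12 S3=23 blocked=[]
Op 8: conn=3 S1=43 S2=12 S3=47 blocked=[]
Op 9: conn=-16 S1=43 S2=-7 S3=47 blocked=[1, 2, 3]
Op 10: conn=1 S1=43 S2=-7 S3=47 blocked=[2]
Op 11: conn=25 S1=43 S2=-7 S3=47 blocked=[2]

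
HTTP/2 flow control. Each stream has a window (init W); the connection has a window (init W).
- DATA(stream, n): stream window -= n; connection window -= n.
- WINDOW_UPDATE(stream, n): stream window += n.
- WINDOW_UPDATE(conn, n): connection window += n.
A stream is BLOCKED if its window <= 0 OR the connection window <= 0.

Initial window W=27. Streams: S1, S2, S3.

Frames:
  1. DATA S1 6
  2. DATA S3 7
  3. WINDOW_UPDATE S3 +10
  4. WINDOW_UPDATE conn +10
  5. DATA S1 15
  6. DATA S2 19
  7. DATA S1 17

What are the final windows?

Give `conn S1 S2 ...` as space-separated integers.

Op 1: conn=21 S1=21 S2=27 S3=27 blocked=[]
Op 2: conn=14 S1=21 S2=27 S3=20 blocked=[]
Op 3: conn=14 S1=21 S2=27 S3=30 blocked=[]
Op 4: conn=24 S1=21 S2=27 S3=30 blocked=[]
Op 5: conn=9 S1=6 S2=27 S3=30 blocked=[]
Op 6: conn=-10 S1=6 S2=8 S3=30 blocked=[1, 2, 3]
Op 7: conn=-27 S1=-11 S2=8 S3=30 blocked=[1, 2, 3]

Answer: -27 -11 8 30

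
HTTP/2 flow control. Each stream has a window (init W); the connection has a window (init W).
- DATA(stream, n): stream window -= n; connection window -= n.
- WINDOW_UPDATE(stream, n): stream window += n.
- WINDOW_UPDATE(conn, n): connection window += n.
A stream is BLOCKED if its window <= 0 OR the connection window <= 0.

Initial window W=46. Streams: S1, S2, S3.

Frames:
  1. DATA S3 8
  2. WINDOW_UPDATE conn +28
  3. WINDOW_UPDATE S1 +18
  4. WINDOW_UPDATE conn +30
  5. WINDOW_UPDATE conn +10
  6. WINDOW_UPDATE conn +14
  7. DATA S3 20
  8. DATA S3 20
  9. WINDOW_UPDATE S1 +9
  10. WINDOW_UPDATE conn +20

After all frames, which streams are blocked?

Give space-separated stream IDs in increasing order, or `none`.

Answer: S3

Derivation:
Op 1: conn=38 S1=46 S2=46 S3=38 blocked=[]
Op 2: conn=66 S1=46 S2=46 S3=38 blocked=[]
Op 3: conn=66 S1=64 S2=46 S3=38 blocked=[]
Op 4: conn=96 S1=64 S2=46 S3=38 blocked=[]
Op 5: conn=106 S1=64 S2=46 S3=38 blocked=[]
Op 6: conn=120 S1=64 S2=46 S3=38 blocked=[]
Op 7: conn=100 S1=64 S2=46 S3=18 blocked=[]
Op 8: conn=80 S1=64 S2=46 S3=-2 blocked=[3]
Op 9: conn=80 S1=73 S2=46 S3=-2 blocked=[3]
Op 10: conn=100 S1=73 S2=46 S3=-2 blocked=[3]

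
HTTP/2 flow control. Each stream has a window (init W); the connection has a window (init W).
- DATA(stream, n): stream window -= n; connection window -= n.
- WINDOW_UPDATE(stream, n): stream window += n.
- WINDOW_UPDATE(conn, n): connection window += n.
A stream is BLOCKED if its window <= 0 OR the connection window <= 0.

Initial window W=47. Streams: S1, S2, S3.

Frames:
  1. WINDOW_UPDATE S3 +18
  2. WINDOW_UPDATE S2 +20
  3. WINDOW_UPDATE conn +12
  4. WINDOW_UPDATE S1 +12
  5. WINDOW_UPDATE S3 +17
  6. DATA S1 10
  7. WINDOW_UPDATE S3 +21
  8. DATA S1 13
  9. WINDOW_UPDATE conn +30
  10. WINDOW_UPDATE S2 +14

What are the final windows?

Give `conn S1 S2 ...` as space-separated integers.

Op 1: conn=47 S1=47 S2=47 S3=65 blocked=[]
Op 2: conn=47 S1=47 S2=67 S3=65 blocked=[]
Op 3: conn=59 S1=47 S2=67 S3=65 blocked=[]
Op 4: conn=59 S1=59 S2=67 S3=65 blocked=[]
Op 5: conn=59 S1=59 S2=67 S3=82 blocked=[]
Op 6: conn=49 S1=49 S2=67 S3=82 blocked=[]
Op 7: conn=49 S1=49 S2=67 S3=103 blocked=[]
Op 8: conn=36 S1=36 S2=67 S3=103 blocked=[]
Op 9: conn=66 S1=36 S2=67 S3=103 blocked=[]
Op 10: conn=66 S1=36 S2=81 S3=103 blocked=[]

Answer: 66 36 81 103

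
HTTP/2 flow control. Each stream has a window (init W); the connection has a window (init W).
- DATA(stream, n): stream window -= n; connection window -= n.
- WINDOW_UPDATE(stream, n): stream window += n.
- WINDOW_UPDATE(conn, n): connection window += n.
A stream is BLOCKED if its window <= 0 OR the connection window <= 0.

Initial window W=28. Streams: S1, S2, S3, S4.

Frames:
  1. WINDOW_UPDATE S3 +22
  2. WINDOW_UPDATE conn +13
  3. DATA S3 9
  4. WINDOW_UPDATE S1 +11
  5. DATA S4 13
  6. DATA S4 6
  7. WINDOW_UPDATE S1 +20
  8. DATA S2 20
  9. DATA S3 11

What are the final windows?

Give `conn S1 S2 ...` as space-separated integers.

Answer: -18 59 8 30 9

Derivation:
Op 1: conn=28 S1=28 S2=28 S3=50 S4=28 blocked=[]
Op 2: conn=41 S1=28 S2=28 S3=50 S4=28 blocked=[]
Op 3: conn=32 S1=28 S2=28 S3=41 S4=28 blocked=[]
Op 4: conn=32 S1=39 S2=28 S3=41 S4=28 blocked=[]
Op 5: conn=19 S1=39 S2=28 S3=41 S4=15 blocked=[]
Op 6: conn=13 S1=39 S2=28 S3=41 S4=9 blocked=[]
Op 7: conn=13 S1=59 S2=28 S3=41 S4=9 blocked=[]
Op 8: conn=-7 S1=59 S2=8 S3=41 S4=9 blocked=[1, 2, 3, 4]
Op 9: conn=-18 S1=59 S2=8 S3=30 S4=9 blocked=[1, 2, 3, 4]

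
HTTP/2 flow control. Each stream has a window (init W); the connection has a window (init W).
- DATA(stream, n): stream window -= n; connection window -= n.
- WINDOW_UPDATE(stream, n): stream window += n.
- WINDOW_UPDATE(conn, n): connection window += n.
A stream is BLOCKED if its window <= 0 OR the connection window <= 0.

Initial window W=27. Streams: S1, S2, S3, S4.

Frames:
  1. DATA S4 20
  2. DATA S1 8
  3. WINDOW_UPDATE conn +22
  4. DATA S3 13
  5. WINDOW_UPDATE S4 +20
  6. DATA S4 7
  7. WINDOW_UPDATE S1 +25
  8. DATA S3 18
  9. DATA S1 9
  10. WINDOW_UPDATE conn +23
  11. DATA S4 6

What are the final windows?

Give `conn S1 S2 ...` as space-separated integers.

Answer: -9 35 27 -4 14

Derivation:
Op 1: conn=7 S1=27 S2=27 S3=27 S4=7 blocked=[]
Op 2: conn=-1 S1=19 S2=27 S3=27 S4=7 blocked=[1, 2, 3, 4]
Op 3: conn=21 S1=19 S2=27 S3=27 S4=7 blocked=[]
Op 4: conn=8 S1=19 S2=27 S3=14 S4=7 blocked=[]
Op 5: conn=8 S1=19 S2=27 S3=14 S4=27 blocked=[]
Op 6: conn=1 S1=19 S2=27 S3=14 S4=20 blocked=[]
Op 7: conn=1 S1=44 S2=27 S3=14 S4=20 blocked=[]
Op 8: conn=-17 S1=44 S2=27 S3=-4 S4=20 blocked=[1, 2, 3, 4]
Op 9: conn=-26 S1=35 S2=27 S3=-4 S4=20 blocked=[1, 2, 3, 4]
Op 10: conn=-3 S1=35 S2=27 S3=-4 S4=20 blocked=[1, 2, 3, 4]
Op 11: conn=-9 S1=35 S2=27 S3=-4 S4=14 blocked=[1, 2, 3, 4]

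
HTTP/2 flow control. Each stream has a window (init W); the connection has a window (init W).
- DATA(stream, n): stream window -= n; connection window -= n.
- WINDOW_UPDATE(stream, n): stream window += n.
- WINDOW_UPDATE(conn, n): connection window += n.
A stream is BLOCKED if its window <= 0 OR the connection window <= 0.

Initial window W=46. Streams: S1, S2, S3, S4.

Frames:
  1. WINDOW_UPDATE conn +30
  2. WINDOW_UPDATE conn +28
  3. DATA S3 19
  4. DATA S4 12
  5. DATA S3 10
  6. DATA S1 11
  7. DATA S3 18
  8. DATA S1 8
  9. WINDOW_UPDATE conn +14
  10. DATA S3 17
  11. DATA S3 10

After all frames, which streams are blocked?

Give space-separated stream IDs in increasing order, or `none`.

Answer: S3

Derivation:
Op 1: conn=76 S1=46 S2=46 S3=46 S4=46 blocked=[]
Op 2: conn=104 S1=46 S2=46 S3=46 S4=46 blocked=[]
Op 3: conn=85 S1=46 S2=46 S3=27 S4=46 blocked=[]
Op 4: conn=73 S1=46 S2=46 S3=27 S4=34 blocked=[]
Op 5: conn=63 S1=46 S2=46 S3=17 S4=34 blocked=[]
Op 6: conn=52 S1=35 S2=46 S3=17 S4=34 blocked=[]
Op 7: conn=34 S1=35 S2=46 S3=-1 S4=34 blocked=[3]
Op 8: conn=26 S1=27 S2=46 S3=-1 S4=34 blocked=[3]
Op 9: conn=40 S1=27 S2=46 S3=-1 S4=34 blocked=[3]
Op 10: conn=23 S1=27 S2=46 S3=-18 S4=34 blocked=[3]
Op 11: conn=13 S1=27 S2=46 S3=-28 S4=34 blocked=[3]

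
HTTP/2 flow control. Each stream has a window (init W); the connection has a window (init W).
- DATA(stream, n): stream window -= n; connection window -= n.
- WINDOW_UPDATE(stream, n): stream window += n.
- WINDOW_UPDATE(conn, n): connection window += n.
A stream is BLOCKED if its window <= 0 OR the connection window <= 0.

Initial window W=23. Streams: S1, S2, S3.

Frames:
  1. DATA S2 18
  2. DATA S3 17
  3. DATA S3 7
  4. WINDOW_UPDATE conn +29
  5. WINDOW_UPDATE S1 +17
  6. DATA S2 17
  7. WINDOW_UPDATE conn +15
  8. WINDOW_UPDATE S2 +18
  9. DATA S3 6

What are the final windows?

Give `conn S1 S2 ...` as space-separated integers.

Answer: 2 40 6 -7

Derivation:
Op 1: conn=5 S1=23 S2=5 S3=23 blocked=[]
Op 2: conn=-12 S1=23 S2=5 S3=6 blocked=[1, 2, 3]
Op 3: conn=-19 S1=23 S2=5 S3=-1 blocked=[1, 2, 3]
Op 4: conn=10 S1=23 S2=5 S3=-1 blocked=[3]
Op 5: conn=10 S1=40 S2=5 S3=-1 blocked=[3]
Op 6: conn=-7 S1=40 S2=-12 S3=-1 blocked=[1, 2, 3]
Op 7: conn=8 S1=40 S2=-12 S3=-1 blocked=[2, 3]
Op 8: conn=8 S1=40 S2=6 S3=-1 blocked=[3]
Op 9: conn=2 S1=40 S2=6 S3=-7 blocked=[3]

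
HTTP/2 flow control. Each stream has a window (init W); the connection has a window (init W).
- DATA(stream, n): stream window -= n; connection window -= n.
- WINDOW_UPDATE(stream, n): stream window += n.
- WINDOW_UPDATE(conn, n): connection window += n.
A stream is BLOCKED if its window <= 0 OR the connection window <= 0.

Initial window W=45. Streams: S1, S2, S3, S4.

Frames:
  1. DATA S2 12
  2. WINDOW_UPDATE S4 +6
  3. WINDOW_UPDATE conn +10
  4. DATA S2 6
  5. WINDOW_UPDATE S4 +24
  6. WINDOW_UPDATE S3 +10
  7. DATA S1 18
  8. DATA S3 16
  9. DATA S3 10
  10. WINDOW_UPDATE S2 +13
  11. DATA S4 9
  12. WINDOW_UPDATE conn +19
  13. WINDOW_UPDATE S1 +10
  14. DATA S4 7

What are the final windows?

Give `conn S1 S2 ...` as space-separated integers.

Op 1: conn=33 S1=45 S2=33 S3=45 S4=45 blocked=[]
Op 2: conn=33 S1=45 S2=33 S3=45 S4=51 blocked=[]
Op 3: conn=43 S1=45 S2=33 S3=45 S4=51 blocked=[]
Op 4: conn=37 S1=45 S2=27 S3=45 S4=51 blocked=[]
Op 5: conn=37 S1=45 S2=27 S3=45 S4=75 blocked=[]
Op 6: conn=37 S1=45 S2=27 S3=55 S4=75 blocked=[]
Op 7: conn=19 S1=27 S2=27 S3=55 S4=75 blocked=[]
Op 8: conn=3 S1=27 S2=27 S3=39 S4=75 blocked=[]
Op 9: conn=-7 S1=27 S2=27 S3=29 S4=75 blocked=[1, 2, 3, 4]
Op 10: conn=-7 S1=27 S2=40 S3=29 S4=75 blocked=[1, 2, 3, 4]
Op 11: conn=-16 S1=27 S2=40 S3=29 S4=66 blocked=[1, 2, 3, 4]
Op 12: conn=3 S1=27 S2=40 S3=29 S4=66 blocked=[]
Op 13: conn=3 S1=37 S2=40 S3=29 S4=66 blocked=[]
Op 14: conn=-4 S1=37 S2=40 S3=29 S4=59 blocked=[1, 2, 3, 4]

Answer: -4 37 40 29 59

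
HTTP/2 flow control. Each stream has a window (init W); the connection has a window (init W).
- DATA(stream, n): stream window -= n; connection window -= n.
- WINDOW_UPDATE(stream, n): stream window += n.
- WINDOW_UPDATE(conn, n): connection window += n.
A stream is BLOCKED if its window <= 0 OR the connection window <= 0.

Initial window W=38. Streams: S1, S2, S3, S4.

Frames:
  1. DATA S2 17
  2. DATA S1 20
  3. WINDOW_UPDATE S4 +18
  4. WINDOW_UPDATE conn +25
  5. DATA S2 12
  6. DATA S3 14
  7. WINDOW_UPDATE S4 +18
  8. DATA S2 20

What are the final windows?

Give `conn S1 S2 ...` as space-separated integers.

Op 1: conn=21 S1=38 S2=21 S3=38 S4=38 blocked=[]
Op 2: conn=1 S1=18 S2=21 S3=38 S4=38 blocked=[]
Op 3: conn=1 S1=18 S2=21 S3=38 S4=56 blocked=[]
Op 4: conn=26 S1=18 S2=21 S3=38 S4=56 blocked=[]
Op 5: conn=14 S1=18 S2=9 S3=38 S4=56 blocked=[]
Op 6: conn=0 S1=18 S2=9 S3=24 S4=56 blocked=[1, 2, 3, 4]
Op 7: conn=0 S1=18 S2=9 S3=24 S4=74 blocked=[1, 2, 3, 4]
Op 8: conn=-20 S1=18 S2=-11 S3=24 S4=74 blocked=[1, 2, 3, 4]

Answer: -20 18 -11 24 74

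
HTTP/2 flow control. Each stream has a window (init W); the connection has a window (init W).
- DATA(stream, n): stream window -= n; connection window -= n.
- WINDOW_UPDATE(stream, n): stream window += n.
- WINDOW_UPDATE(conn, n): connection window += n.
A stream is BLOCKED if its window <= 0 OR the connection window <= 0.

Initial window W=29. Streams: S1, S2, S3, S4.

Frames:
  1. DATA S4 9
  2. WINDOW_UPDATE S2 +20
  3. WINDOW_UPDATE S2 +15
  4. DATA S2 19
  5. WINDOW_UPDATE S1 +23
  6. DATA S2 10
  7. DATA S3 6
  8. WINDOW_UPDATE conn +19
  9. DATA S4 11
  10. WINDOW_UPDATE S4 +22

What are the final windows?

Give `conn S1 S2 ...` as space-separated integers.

Op 1: conn=20 S1=29 S2=29 S3=29 S4=20 blocked=[]
Op 2: conn=20 S1=29 S2=49 S3=29 S4=20 blocked=[]
Op 3: conn=20 S1=29 S2=64 S3=29 S4=20 blocked=[]
Op 4: conn=1 S1=29 S2=45 S3=29 S4=20 blocked=[]
Op 5: conn=1 S1=52 S2=45 S3=29 S4=20 blocked=[]
Op 6: conn=-9 S1=52 S2=35 S3=29 S4=20 blocked=[1, 2, 3, 4]
Op 7: conn=-15 S1=52 S2=35 S3=23 S4=20 blocked=[1, 2, 3, 4]
Op 8: conn=4 S1=52 S2=35 S3=23 S4=20 blocked=[]
Op 9: conn=-7 S1=52 S2=35 S3=23 S4=9 blocked=[1, 2, 3, 4]
Op 10: conn=-7 S1=52 S2=35 S3=23 S4=31 blocked=[1, 2, 3, 4]

Answer: -7 52 35 23 31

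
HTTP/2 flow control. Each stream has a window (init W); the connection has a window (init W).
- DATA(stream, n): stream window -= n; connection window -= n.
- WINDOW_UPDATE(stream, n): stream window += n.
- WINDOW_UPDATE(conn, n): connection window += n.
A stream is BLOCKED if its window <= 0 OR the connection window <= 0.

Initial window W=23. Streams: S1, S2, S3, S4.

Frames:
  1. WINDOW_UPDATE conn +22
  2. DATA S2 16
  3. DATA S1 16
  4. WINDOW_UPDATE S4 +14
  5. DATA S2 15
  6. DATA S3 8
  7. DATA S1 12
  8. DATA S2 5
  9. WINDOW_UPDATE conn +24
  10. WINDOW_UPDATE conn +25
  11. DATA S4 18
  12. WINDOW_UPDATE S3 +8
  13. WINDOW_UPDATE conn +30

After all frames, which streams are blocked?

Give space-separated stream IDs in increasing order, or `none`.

Op 1: conn=45 S1=23 S2=23 S3=23 S4=23 blocked=[]
Op 2: conn=29 S1=23 S2=7 S3=23 S4=23 blocked=[]
Op 3: conn=13 S1=7 S2=7 S3=23 S4=23 blocked=[]
Op 4: conn=13 S1=7 S2=7 S3=23 S4=37 blocked=[]
Op 5: conn=-2 S1=7 S2=-8 S3=23 S4=37 blocked=[1, 2, 3, 4]
Op 6: conn=-10 S1=7 S2=-8 S3=15 S4=37 blocked=[1, 2, 3, 4]
Op 7: conn=-22 S1=-5 S2=-8 S3=15 S4=37 blocked=[1, 2, 3, 4]
Op 8: conn=-27 S1=-5 S2=-13 S3=15 S4=37 blocked=[1, 2, 3, 4]
Op 9: conn=-3 S1=-5 S2=-13 S3=15 S4=37 blocked=[1, 2, 3, 4]
Op 10: conn=22 S1=-5 S2=-13 S3=15 S4=37 blocked=[1, 2]
Op 11: conn=4 S1=-5 S2=-13 S3=15 S4=19 blocked=[1, 2]
Op 12: conn=4 S1=-5 S2=-13 S3=23 S4=19 blocked=[1, 2]
Op 13: conn=34 S1=-5 S2=-13 S3=23 S4=19 blocked=[1, 2]

Answer: S1 S2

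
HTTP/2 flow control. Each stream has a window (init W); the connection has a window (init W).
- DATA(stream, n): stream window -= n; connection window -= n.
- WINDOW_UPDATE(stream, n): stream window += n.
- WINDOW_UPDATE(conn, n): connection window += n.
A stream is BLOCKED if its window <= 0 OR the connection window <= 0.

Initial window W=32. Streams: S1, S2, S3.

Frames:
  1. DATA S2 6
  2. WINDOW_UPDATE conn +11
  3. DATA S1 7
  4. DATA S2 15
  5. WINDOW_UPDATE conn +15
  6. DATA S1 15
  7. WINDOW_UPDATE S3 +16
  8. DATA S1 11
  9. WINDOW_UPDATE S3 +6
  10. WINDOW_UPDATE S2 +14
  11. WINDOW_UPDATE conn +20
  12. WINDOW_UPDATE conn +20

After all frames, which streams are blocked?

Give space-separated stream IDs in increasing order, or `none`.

Answer: S1

Derivation:
Op 1: conn=26 S1=32 S2=26 S3=32 blocked=[]
Op 2: conn=37 S1=32 S2=26 S3=32 blocked=[]
Op 3: conn=30 S1=25 S2=26 S3=32 blocked=[]
Op 4: conn=15 S1=25 S2=11 S3=32 blocked=[]
Op 5: conn=30 S1=25 S2=11 S3=32 blocked=[]
Op 6: conn=15 S1=10 S2=11 S3=32 blocked=[]
Op 7: conn=15 S1=10 S2=11 S3=48 blocked=[]
Op 8: conn=4 S1=-1 S2=11 S3=48 blocked=[1]
Op 9: conn=4 S1=-1 S2=11 S3=54 blocked=[1]
Op 10: conn=4 S1=-1 S2=25 S3=54 blocked=[1]
Op 11: conn=24 S1=-1 S2=25 S3=54 blocked=[1]
Op 12: conn=44 S1=-1 S2=25 S3=54 blocked=[1]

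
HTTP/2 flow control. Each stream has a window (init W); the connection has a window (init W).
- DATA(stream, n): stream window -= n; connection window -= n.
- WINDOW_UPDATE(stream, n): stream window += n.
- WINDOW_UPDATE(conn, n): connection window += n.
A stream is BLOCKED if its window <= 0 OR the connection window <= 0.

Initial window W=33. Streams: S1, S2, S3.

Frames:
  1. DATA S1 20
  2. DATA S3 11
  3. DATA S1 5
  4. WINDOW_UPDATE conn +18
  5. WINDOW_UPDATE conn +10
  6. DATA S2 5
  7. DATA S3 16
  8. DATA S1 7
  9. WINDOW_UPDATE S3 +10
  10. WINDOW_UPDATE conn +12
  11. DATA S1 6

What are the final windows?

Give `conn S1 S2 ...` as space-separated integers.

Op 1: conn=13 S1=13 S2=33 S3=33 blocked=[]
Op 2: conn=2 S1=13 S2=33 S3=22 blocked=[]
Op 3: conn=-3 S1=8 S2=33 S3=22 blocked=[1, 2, 3]
Op 4: conn=15 S1=8 S2=33 S3=22 blocked=[]
Op 5: conn=25 S1=8 S2=33 S3=22 blocked=[]
Op 6: conn=20 S1=8 S2=28 S3=22 blocked=[]
Op 7: conn=4 S1=8 S2=28 S3=6 blocked=[]
Op 8: conn=-3 S1=1 S2=28 S3=6 blocked=[1, 2, 3]
Op 9: conn=-3 S1=1 S2=28 S3=16 blocked=[1, 2, 3]
Op 10: conn=9 S1=1 S2=28 S3=16 blocked=[]
Op 11: conn=3 S1=-5 S2=28 S3=16 blocked=[1]

Answer: 3 -5 28 16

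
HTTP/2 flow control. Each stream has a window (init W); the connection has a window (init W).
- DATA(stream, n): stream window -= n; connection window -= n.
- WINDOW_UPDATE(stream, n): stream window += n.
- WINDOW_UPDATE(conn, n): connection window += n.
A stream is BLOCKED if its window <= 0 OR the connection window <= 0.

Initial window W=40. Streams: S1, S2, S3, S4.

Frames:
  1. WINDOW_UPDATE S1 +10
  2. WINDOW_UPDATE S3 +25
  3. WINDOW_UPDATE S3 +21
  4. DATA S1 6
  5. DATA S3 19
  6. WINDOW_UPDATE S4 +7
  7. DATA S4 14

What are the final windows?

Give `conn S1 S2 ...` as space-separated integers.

Op 1: conn=40 S1=50 S2=40 S3=40 S4=40 blocked=[]
Op 2: conn=40 S1=50 S2=40 S3=65 S4=40 blocked=[]
Op 3: conn=40 S1=50 S2=40 S3=86 S4=40 blocked=[]
Op 4: conn=34 S1=44 S2=40 S3=86 S4=40 blocked=[]
Op 5: conn=15 S1=44 S2=40 S3=67 S4=40 blocked=[]
Op 6: conn=15 S1=44 S2=40 S3=67 S4=47 blocked=[]
Op 7: conn=1 S1=44 S2=40 S3=67 S4=33 blocked=[]

Answer: 1 44 40 67 33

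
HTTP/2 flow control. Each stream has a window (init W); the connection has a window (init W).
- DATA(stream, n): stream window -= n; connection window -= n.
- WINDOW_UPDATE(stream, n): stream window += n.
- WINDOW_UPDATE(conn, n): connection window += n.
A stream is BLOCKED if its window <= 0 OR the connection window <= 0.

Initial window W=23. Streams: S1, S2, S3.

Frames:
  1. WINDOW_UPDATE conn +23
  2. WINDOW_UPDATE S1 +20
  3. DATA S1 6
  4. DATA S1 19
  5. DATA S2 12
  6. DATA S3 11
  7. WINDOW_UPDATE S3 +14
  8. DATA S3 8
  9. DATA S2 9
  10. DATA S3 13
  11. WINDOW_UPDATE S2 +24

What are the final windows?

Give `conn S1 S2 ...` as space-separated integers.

Op 1: conn=46 S1=23 S2=23 S3=23 blocked=[]
Op 2: conn=46 S1=43 S2=23 S3=23 blocked=[]
Op 3: conn=40 S1=37 S2=23 S3=23 blocked=[]
Op 4: conn=21 S1=18 S2=23 S3=23 blocked=[]
Op 5: conn=9 S1=18 S2=11 S3=23 blocked=[]
Op 6: conn=-2 S1=18 S2=11 S3=12 blocked=[1, 2, 3]
Op 7: conn=-2 S1=18 S2=11 S3=26 blocked=[1, 2, 3]
Op 8: conn=-10 S1=18 S2=11 S3=18 blocked=[1, 2, 3]
Op 9: conn=-19 S1=18 S2=2 S3=18 blocked=[1, 2, 3]
Op 10: conn=-32 S1=18 S2=2 S3=5 blocked=[1, 2, 3]
Op 11: conn=-32 S1=18 S2=26 S3=5 blocked=[1, 2, 3]

Answer: -32 18 26 5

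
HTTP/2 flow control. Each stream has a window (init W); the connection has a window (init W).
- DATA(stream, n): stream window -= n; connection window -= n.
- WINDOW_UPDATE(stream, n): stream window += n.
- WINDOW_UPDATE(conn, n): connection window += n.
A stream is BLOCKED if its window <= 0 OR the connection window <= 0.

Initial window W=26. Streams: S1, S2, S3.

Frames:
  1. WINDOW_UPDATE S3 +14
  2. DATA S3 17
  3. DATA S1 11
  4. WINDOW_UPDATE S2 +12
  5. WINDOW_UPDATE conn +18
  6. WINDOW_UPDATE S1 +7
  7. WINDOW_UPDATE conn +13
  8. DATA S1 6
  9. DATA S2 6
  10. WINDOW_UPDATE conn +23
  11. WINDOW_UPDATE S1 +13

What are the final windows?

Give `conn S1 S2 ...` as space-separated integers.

Op 1: conn=26 S1=26 S2=26 S3=40 blocked=[]
Op 2: conn=9 S1=26 S2=26 S3=23 blocked=[]
Op 3: conn=-2 S1=15 S2=26 S3=23 blocked=[1, 2, 3]
Op 4: conn=-2 S1=15 S2=38 S3=23 blocked=[1, 2, 3]
Op 5: conn=16 S1=15 S2=38 S3=23 blocked=[]
Op 6: conn=16 S1=22 S2=38 S3=23 blocked=[]
Op 7: conn=29 S1=22 S2=38 S3=23 blocked=[]
Op 8: conn=23 S1=16 S2=38 S3=23 blocked=[]
Op 9: conn=17 S1=16 S2=32 S3=23 blocked=[]
Op 10: conn=40 S1=16 S2=32 S3=23 blocked=[]
Op 11: conn=40 S1=29 S2=32 S3=23 blocked=[]

Answer: 40 29 32 23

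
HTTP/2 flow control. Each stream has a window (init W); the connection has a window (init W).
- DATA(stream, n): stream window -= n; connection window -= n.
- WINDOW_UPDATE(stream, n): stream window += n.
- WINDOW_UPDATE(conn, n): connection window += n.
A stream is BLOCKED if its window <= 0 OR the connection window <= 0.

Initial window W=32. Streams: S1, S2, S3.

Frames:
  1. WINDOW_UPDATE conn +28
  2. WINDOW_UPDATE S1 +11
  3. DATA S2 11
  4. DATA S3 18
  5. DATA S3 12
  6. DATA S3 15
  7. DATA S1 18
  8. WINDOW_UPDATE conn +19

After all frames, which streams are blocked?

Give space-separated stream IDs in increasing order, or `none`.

Op 1: conn=60 S1=32 S2=32 S3=32 blocked=[]
Op 2: conn=60 S1=43 S2=32 S3=32 blocked=[]
Op 3: conn=49 S1=43 S2=21 S3=32 blocked=[]
Op 4: conn=31 S1=43 S2=21 S3=14 blocked=[]
Op 5: conn=19 S1=43 S2=21 S3=2 blocked=[]
Op 6: conn=4 S1=43 S2=21 S3=-13 blocked=[3]
Op 7: conn=-14 S1=25 S2=21 S3=-13 blocked=[1, 2, 3]
Op 8: conn=5 S1=25 S2=21 S3=-13 blocked=[3]

Answer: S3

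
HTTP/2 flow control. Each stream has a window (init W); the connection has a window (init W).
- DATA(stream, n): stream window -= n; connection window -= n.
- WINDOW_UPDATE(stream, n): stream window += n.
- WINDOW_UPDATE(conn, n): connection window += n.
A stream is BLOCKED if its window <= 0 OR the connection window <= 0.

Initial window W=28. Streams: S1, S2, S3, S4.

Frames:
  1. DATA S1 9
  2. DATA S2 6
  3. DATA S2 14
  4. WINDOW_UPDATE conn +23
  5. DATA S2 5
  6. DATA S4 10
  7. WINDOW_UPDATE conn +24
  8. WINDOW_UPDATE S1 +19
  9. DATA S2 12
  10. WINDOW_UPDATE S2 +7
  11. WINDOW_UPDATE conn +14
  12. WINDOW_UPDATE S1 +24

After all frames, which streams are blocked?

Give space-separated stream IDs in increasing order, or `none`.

Op 1: conn=19 S1=19 S2=28 S3=28 S4=28 blocked=[]
Op 2: conn=13 S1=19 S2=22 S3=28 S4=28 blocked=[]
Op 3: conn=-1 S1=19 S2=8 S3=28 S4=28 blocked=[1, 2, 3, 4]
Op 4: conn=22 S1=19 S2=8 S3=28 S4=28 blocked=[]
Op 5: conn=17 S1=19 S2=3 S3=28 S4=28 blocked=[]
Op 6: conn=7 S1=19 S2=3 S3=28 S4=18 blocked=[]
Op 7: conn=31 S1=19 S2=3 S3=28 S4=18 blocked=[]
Op 8: conn=31 S1=38 S2=3 S3=28 S4=18 blocked=[]
Op 9: conn=19 S1=38 S2=-9 S3=28 S4=18 blocked=[2]
Op 10: conn=19 S1=38 S2=-2 S3=28 S4=18 blocked=[2]
Op 11: conn=33 S1=38 S2=-2 S3=28 S4=18 blocked=[2]
Op 12: conn=33 S1=62 S2=-2 S3=28 S4=18 blocked=[2]

Answer: S2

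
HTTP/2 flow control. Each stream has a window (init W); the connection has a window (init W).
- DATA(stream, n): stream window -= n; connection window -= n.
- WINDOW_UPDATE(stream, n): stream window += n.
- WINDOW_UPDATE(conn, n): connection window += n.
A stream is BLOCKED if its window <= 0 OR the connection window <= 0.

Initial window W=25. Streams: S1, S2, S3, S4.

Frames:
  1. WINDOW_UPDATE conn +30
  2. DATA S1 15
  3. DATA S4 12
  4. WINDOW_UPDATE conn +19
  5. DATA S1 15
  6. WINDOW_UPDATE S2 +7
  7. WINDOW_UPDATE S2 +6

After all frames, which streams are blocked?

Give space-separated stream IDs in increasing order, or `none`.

Answer: S1

Derivation:
Op 1: conn=55 S1=25 S2=25 S3=25 S4=25 blocked=[]
Op 2: conn=40 S1=10 S2=25 S3=25 S4=25 blocked=[]
Op 3: conn=28 S1=10 S2=25 S3=25 S4=13 blocked=[]
Op 4: conn=47 S1=10 S2=25 S3=25 S4=13 blocked=[]
Op 5: conn=32 S1=-5 S2=25 S3=25 S4=13 blocked=[1]
Op 6: conn=32 S1=-5 S2=32 S3=25 S4=13 blocked=[1]
Op 7: conn=32 S1=-5 S2=38 S3=25 S4=13 blocked=[1]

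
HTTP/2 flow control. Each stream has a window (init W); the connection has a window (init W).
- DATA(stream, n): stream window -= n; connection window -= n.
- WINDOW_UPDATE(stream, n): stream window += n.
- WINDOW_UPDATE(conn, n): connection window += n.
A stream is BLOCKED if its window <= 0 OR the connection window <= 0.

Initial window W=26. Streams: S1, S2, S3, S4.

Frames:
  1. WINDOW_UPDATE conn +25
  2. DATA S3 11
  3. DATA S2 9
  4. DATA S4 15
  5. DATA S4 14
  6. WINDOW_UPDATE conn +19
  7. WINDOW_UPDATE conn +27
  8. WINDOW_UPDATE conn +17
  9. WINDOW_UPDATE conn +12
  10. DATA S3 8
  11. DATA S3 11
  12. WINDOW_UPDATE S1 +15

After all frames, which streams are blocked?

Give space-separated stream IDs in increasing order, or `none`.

Answer: S3 S4

Derivation:
Op 1: conn=51 S1=26 S2=26 S3=26 S4=26 blocked=[]
Op 2: conn=40 S1=26 S2=26 S3=15 S4=26 blocked=[]
Op 3: conn=31 S1=26 S2=17 S3=15 S4=26 blocked=[]
Op 4: conn=16 S1=26 S2=17 S3=15 S4=11 blocked=[]
Op 5: conn=2 S1=26 S2=17 S3=15 S4=-3 blocked=[4]
Op 6: conn=21 S1=26 S2=17 S3=15 S4=-3 blocked=[4]
Op 7: conn=48 S1=26 S2=17 S3=15 S4=-3 blocked=[4]
Op 8: conn=65 S1=26 S2=17 S3=15 S4=-3 blocked=[4]
Op 9: conn=77 S1=26 S2=17 S3=15 S4=-3 blocked=[4]
Op 10: conn=69 S1=26 S2=17 S3=7 S4=-3 blocked=[4]
Op 11: conn=58 S1=26 S2=17 S3=-4 S4=-3 blocked=[3, 4]
Op 12: conn=58 S1=41 S2=17 S3=-4 S4=-3 blocked=[3, 4]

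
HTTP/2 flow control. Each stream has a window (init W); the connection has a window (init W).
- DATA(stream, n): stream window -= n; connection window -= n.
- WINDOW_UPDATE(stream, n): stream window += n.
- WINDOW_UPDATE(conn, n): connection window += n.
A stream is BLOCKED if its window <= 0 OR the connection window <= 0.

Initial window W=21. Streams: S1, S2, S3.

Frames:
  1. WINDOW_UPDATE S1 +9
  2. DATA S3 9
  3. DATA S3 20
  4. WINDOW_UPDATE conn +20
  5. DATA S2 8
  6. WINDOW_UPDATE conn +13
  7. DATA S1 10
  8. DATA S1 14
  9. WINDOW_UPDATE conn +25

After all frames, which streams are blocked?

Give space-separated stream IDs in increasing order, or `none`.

Answer: S3

Derivation:
Op 1: conn=21 S1=30 S2=21 S3=21 blocked=[]
Op 2: conn=12 S1=30 S2=21 S3=12 blocked=[]
Op 3: conn=-8 S1=30 S2=21 S3=-8 blocked=[1, 2, 3]
Op 4: conn=12 S1=30 S2=21 S3=-8 blocked=[3]
Op 5: conn=4 S1=30 S2=13 S3=-8 blocked=[3]
Op 6: conn=17 S1=30 S2=13 S3=-8 blocked=[3]
Op 7: conn=7 S1=20 S2=13 S3=-8 blocked=[3]
Op 8: conn=-7 S1=6 S2=13 S3=-8 blocked=[1, 2, 3]
Op 9: conn=18 S1=6 S2=13 S3=-8 blocked=[3]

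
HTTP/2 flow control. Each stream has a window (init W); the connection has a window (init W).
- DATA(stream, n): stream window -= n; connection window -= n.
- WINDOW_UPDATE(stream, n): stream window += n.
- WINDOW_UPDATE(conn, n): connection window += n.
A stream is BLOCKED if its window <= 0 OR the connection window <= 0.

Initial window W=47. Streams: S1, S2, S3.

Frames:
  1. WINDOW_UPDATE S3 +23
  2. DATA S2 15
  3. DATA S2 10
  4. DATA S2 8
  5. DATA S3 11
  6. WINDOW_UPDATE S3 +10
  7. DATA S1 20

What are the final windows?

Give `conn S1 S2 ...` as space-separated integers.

Answer: -17 27 14 69

Derivation:
Op 1: conn=47 S1=47 S2=47 S3=70 blocked=[]
Op 2: conn=32 S1=47 S2=32 S3=70 blocked=[]
Op 3: conn=22 S1=47 S2=22 S3=70 blocked=[]
Op 4: conn=14 S1=47 S2=14 S3=70 blocked=[]
Op 5: conn=3 S1=47 S2=14 S3=59 blocked=[]
Op 6: conn=3 S1=47 S2=14 S3=69 blocked=[]
Op 7: conn=-17 S1=27 S2=14 S3=69 blocked=[1, 2, 3]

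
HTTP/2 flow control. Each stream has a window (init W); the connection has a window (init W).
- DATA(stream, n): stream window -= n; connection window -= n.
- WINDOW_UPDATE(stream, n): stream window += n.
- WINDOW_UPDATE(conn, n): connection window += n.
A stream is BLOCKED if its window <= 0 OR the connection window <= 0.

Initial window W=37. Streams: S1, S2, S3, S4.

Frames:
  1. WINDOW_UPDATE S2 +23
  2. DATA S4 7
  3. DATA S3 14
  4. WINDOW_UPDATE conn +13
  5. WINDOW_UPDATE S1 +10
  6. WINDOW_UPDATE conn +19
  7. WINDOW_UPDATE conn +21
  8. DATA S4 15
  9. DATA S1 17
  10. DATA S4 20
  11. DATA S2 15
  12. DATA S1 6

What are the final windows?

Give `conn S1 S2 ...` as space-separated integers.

Op 1: conn=37 S1=37 S2=60 S3=37 S4=37 blocked=[]
Op 2: conn=30 S1=37 S2=60 S3=37 S4=30 blocked=[]
Op 3: conn=16 S1=37 S2=60 S3=23 S4=30 blocked=[]
Op 4: conn=29 S1=37 S2=60 S3=23 S4=30 blocked=[]
Op 5: conn=29 S1=47 S2=60 S3=23 S4=30 blocked=[]
Op 6: conn=48 S1=47 S2=60 S3=23 S4=30 blocked=[]
Op 7: conn=69 S1=47 S2=60 S3=23 S4=30 blocked=[]
Op 8: conn=54 S1=47 S2=60 S3=23 S4=15 blocked=[]
Op 9: conn=37 S1=30 S2=60 S3=23 S4=15 blocked=[]
Op 10: conn=17 S1=30 S2=60 S3=23 S4=-5 blocked=[4]
Op 11: conn=2 S1=30 S2=45 S3=23 S4=-5 blocked=[4]
Op 12: conn=-4 S1=24 S2=45 S3=23 S4=-5 blocked=[1, 2, 3, 4]

Answer: -4 24 45 23 -5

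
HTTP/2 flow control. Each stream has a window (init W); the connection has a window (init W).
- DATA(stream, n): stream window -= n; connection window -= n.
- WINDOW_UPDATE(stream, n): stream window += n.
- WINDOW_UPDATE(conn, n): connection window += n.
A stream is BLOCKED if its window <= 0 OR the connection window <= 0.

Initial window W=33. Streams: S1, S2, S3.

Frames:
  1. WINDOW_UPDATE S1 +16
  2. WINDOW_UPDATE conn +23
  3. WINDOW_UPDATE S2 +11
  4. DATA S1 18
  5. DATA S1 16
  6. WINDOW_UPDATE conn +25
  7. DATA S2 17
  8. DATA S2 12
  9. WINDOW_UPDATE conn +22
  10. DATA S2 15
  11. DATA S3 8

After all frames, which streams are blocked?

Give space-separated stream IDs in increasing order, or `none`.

Answer: S2

Derivation:
Op 1: conn=33 S1=49 S2=33 S3=33 blocked=[]
Op 2: conn=56 S1=49 S2=33 S3=33 blocked=[]
Op 3: conn=56 S1=49 S2=44 S3=33 blocked=[]
Op 4: conn=38 S1=31 S2=44 S3=33 blocked=[]
Op 5: conn=22 S1=15 S2=44 S3=33 blocked=[]
Op 6: conn=47 S1=15 S2=44 S3=33 blocked=[]
Op 7: conn=30 S1=15 S2=27 S3=33 blocked=[]
Op 8: conn=18 S1=15 S2=15 S3=33 blocked=[]
Op 9: conn=40 S1=15 S2=15 S3=33 blocked=[]
Op 10: conn=25 S1=15 S2=0 S3=33 blocked=[2]
Op 11: conn=17 S1=15 S2=0 S3=25 blocked=[2]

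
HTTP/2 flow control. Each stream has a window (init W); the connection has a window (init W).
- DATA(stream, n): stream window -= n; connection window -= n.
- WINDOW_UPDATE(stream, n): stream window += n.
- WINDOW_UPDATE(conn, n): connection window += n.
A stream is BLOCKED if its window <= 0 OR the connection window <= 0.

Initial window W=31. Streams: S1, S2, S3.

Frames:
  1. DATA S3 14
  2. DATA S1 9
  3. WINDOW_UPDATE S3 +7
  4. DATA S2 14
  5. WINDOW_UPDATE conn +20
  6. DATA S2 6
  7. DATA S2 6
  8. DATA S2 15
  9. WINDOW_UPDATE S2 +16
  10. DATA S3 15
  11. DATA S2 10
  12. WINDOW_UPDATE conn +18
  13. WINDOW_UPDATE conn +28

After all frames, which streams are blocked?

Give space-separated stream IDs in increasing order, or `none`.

Answer: S2

Derivation:
Op 1: conn=17 S1=31 S2=31 S3=17 blocked=[]
Op 2: conn=8 S1=22 S2=31 S3=17 blocked=[]
Op 3: conn=8 S1=22 S2=31 S3=24 blocked=[]
Op 4: conn=-6 S1=22 S2=17 S3=24 blocked=[1, 2, 3]
Op 5: conn=14 S1=22 S2=17 S3=24 blocked=[]
Op 6: conn=8 S1=22 S2=11 S3=24 blocked=[]
Op 7: conn=2 S1=22 S2=5 S3=24 blocked=[]
Op 8: conn=-13 S1=22 S2=-10 S3=24 blocked=[1, 2, 3]
Op 9: conn=-13 S1=22 S2=6 S3=24 blocked=[1, 2, 3]
Op 10: conn=-28 S1=22 S2=6 S3=9 blocked=[1, 2, 3]
Op 11: conn=-38 S1=22 S2=-4 S3=9 blocked=[1, 2, 3]
Op 12: conn=-20 S1=22 S2=-4 S3=9 blocked=[1, 2, 3]
Op 13: conn=8 S1=22 S2=-4 S3=9 blocked=[2]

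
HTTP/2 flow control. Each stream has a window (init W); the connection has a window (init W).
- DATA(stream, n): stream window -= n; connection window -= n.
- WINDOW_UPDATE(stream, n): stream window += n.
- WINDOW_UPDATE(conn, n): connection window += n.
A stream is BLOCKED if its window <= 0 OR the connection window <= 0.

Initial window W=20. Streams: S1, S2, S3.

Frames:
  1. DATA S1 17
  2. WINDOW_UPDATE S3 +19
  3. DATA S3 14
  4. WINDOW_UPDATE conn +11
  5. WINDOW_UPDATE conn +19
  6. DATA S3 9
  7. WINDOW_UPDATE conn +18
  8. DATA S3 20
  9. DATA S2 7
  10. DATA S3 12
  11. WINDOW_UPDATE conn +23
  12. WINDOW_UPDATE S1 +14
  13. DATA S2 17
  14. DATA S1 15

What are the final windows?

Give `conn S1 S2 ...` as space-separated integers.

Op 1: conn=3 S1=3 S2=20 S3=20 blocked=[]
Op 2: conn=3 S1=3 S2=20 S3=39 blocked=[]
Op 3: conn=-11 S1=3 S2=20 S3=25 blocked=[1, 2, 3]
Op 4: conn=0 S1=3 S2=20 S3=25 blocked=[1, 2, 3]
Op 5: conn=19 S1=3 S2=20 S3=25 blocked=[]
Op 6: conn=10 S1=3 S2=20 S3=16 blocked=[]
Op 7: conn=28 S1=3 S2=20 S3=16 blocked=[]
Op 8: conn=8 S1=3 S2=20 S3=-4 blocked=[3]
Op 9: conn=1 S1=3 S2=13 S3=-4 blocked=[3]
Op 10: conn=-11 S1=3 S2=13 S3=-16 blocked=[1, 2, 3]
Op 11: conn=12 S1=3 S2=13 S3=-16 blocked=[3]
Op 12: conn=12 S1=17 S2=13 S3=-16 blocked=[3]
Op 13: conn=-5 S1=17 S2=-4 S3=-16 blocked=[1, 2, 3]
Op 14: conn=-20 S1=2 S2=-4 S3=-16 blocked=[1, 2, 3]

Answer: -20 2 -4 -16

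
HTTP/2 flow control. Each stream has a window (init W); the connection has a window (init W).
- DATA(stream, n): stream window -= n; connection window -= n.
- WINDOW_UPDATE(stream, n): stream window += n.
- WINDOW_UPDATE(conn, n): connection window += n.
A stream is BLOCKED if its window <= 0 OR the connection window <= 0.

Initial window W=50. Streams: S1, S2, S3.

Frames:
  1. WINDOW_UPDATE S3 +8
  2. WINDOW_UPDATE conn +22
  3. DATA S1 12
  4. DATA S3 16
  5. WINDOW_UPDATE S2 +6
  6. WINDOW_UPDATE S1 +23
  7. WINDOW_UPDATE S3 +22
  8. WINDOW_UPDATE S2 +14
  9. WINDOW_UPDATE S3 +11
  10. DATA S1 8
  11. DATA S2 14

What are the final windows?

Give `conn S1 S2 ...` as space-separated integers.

Answer: 22 53 56 75

Derivation:
Op 1: conn=50 S1=50 S2=50 S3=58 blocked=[]
Op 2: conn=72 S1=50 S2=50 S3=58 blocked=[]
Op 3: conn=60 S1=38 S2=50 S3=58 blocked=[]
Op 4: conn=44 S1=38 S2=50 S3=42 blocked=[]
Op 5: conn=44 S1=38 S2=56 S3=42 blocked=[]
Op 6: conn=44 S1=61 S2=56 S3=42 blocked=[]
Op 7: conn=44 S1=61 S2=56 S3=64 blocked=[]
Op 8: conn=44 S1=61 S2=70 S3=64 blocked=[]
Op 9: conn=44 S1=61 S2=70 S3=75 blocked=[]
Op 10: conn=36 S1=53 S2=70 S3=75 blocked=[]
Op 11: conn=22 S1=53 S2=56 S3=75 blocked=[]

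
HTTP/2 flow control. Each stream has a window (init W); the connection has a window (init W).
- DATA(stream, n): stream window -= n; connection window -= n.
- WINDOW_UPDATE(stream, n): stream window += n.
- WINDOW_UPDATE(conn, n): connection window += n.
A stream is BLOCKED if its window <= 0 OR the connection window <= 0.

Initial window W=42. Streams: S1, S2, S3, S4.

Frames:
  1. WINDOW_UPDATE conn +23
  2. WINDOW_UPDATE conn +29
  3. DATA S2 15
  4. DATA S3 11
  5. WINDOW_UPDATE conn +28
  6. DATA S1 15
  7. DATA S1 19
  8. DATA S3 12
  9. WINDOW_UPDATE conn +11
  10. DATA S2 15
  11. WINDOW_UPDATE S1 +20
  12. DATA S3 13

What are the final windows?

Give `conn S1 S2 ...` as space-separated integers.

Op 1: conn=65 S1=42 S2=42 S3=42 S4=42 blocked=[]
Op 2: conn=94 S1=42 S2=42 S3=42 S4=42 blocked=[]
Op 3: conn=79 S1=42 S2=27 S3=42 S4=42 blocked=[]
Op 4: conn=68 S1=42 S2=27 S3=31 S4=42 blocked=[]
Op 5: conn=96 S1=42 S2=27 S3=31 S4=42 blocked=[]
Op 6: conn=81 S1=27 S2=27 S3=31 S4=42 blocked=[]
Op 7: conn=62 S1=8 S2=27 S3=31 S4=42 blocked=[]
Op 8: conn=50 S1=8 S2=27 S3=19 S4=42 blocked=[]
Op 9: conn=61 S1=8 S2=27 S3=19 S4=42 blocked=[]
Op 10: conn=46 S1=8 S2=12 S3=19 S4=42 blocked=[]
Op 11: conn=46 S1=28 S2=12 S3=19 S4=42 blocked=[]
Op 12: conn=33 S1=28 S2=12 S3=6 S4=42 blocked=[]

Answer: 33 28 12 6 42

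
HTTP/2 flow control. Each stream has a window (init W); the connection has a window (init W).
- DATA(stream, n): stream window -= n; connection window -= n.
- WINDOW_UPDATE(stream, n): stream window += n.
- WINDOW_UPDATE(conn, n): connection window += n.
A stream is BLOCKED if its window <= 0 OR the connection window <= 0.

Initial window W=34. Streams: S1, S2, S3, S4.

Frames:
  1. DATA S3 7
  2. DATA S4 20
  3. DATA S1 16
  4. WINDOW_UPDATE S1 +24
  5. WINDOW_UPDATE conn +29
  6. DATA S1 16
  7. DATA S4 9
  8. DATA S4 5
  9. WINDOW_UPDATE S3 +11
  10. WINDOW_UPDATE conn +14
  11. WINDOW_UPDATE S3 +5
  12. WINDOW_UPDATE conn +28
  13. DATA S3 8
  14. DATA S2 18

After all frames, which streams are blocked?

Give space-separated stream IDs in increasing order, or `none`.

Op 1: conn=27 S1=34 S2=34 S3=27 S4=34 blocked=[]
Op 2: conn=7 S1=34 S2=34 S3=27 S4=14 blocked=[]
Op 3: conn=-9 S1=18 S2=34 S3=27 S4=14 blocked=[1, 2, 3, 4]
Op 4: conn=-9 S1=42 S2=34 S3=27 S4=14 blocked=[1, 2, 3, 4]
Op 5: conn=20 S1=42 S2=34 S3=27 S4=14 blocked=[]
Op 6: conn=4 S1=26 S2=34 S3=27 S4=14 blocked=[]
Op 7: conn=-5 S1=26 S2=34 S3=27 S4=5 blocked=[1, 2, 3, 4]
Op 8: conn=-10 S1=26 S2=34 S3=27 S4=0 blocked=[1, 2, 3, 4]
Op 9: conn=-10 S1=26 S2=34 S3=38 S4=0 blocked=[1, 2, 3, 4]
Op 10: conn=4 S1=26 S2=34 S3=38 S4=0 blocked=[4]
Op 11: conn=4 S1=26 S2=34 S3=43 S4=0 blocked=[4]
Op 12: conn=32 S1=26 S2=34 S3=43 S4=0 blocked=[4]
Op 13: conn=24 S1=26 S2=34 S3=35 S4=0 blocked=[4]
Op 14: conn=6 S1=26 S2=16 S3=35 S4=0 blocked=[4]

Answer: S4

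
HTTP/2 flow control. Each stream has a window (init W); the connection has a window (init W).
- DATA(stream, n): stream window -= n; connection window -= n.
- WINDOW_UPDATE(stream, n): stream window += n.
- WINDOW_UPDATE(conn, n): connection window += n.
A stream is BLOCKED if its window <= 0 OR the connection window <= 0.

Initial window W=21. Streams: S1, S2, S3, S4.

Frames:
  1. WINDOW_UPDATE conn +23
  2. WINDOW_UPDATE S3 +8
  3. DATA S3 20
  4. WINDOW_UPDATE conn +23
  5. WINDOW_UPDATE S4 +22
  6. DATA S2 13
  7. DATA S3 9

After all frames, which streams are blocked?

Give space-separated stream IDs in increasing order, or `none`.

Op 1: conn=44 S1=21 S2=21 S3=21 S4=21 blocked=[]
Op 2: conn=44 S1=21 S2=21 S3=29 S4=21 blocked=[]
Op 3: conn=24 S1=21 S2=21 S3=9 S4=21 blocked=[]
Op 4: conn=47 S1=21 S2=21 S3=9 S4=21 blocked=[]
Op 5: conn=47 S1=21 S2=21 S3=9 S4=43 blocked=[]
Op 6: conn=34 S1=21 S2=8 S3=9 S4=43 blocked=[]
Op 7: conn=25 S1=21 S2=8 S3=0 S4=43 blocked=[3]

Answer: S3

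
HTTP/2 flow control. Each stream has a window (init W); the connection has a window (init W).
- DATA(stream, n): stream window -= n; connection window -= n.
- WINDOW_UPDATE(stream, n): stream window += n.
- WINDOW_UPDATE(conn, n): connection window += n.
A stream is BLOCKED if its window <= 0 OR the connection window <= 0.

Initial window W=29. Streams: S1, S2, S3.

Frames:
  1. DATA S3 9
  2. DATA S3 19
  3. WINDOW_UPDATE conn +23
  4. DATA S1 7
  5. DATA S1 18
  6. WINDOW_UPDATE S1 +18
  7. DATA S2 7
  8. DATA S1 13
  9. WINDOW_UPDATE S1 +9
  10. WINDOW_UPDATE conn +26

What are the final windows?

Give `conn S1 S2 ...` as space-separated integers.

Answer: 5 18 22 1

Derivation:
Op 1: conn=20 S1=29 S2=29 S3=20 blocked=[]
Op 2: conn=1 S1=29 S2=29 S3=1 blocked=[]
Op 3: conn=24 S1=29 S2=29 S3=1 blocked=[]
Op 4: conn=17 S1=22 S2=29 S3=1 blocked=[]
Op 5: conn=-1 S1=4 S2=29 S3=1 blocked=[1, 2, 3]
Op 6: conn=-1 S1=22 S2=29 S3=1 blocked=[1, 2, 3]
Op 7: conn=-8 S1=22 S2=22 S3=1 blocked=[1, 2, 3]
Op 8: conn=-21 S1=9 S2=22 S3=1 blocked=[1, 2, 3]
Op 9: conn=-21 S1=18 S2=22 S3=1 blocked=[1, 2, 3]
Op 10: conn=5 S1=18 S2=22 S3=1 blocked=[]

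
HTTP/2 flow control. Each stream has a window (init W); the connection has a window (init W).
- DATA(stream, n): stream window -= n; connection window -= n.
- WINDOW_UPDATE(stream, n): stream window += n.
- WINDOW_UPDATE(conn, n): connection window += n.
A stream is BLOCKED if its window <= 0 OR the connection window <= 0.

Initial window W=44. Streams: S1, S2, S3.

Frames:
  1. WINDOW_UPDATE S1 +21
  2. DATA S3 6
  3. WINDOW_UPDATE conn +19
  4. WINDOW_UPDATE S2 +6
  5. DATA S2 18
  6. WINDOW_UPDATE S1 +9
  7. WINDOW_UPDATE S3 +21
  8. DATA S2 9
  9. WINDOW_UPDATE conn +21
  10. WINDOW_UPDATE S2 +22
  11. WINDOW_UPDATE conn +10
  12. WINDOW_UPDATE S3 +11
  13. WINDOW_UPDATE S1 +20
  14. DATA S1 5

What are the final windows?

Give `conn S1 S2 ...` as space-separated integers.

Answer: 56 89 45 70

Derivation:
Op 1: conn=44 S1=65 S2=44 S3=44 blocked=[]
Op 2: conn=38 S1=65 S2=44 S3=38 blocked=[]
Op 3: conn=57 S1=65 S2=44 S3=38 blocked=[]
Op 4: conn=57 S1=65 S2=50 S3=38 blocked=[]
Op 5: conn=39 S1=65 S2=32 S3=38 blocked=[]
Op 6: conn=39 S1=74 S2=32 S3=38 blocked=[]
Op 7: conn=39 S1=74 S2=32 S3=59 blocked=[]
Op 8: conn=30 S1=74 S2=23 S3=59 blocked=[]
Op 9: conn=51 S1=74 S2=23 S3=59 blocked=[]
Op 10: conn=51 S1=74 S2=45 S3=59 blocked=[]
Op 11: conn=61 S1=74 S2=45 S3=59 blocked=[]
Op 12: conn=61 S1=74 S2=45 S3=70 blocked=[]
Op 13: conn=61 S1=94 S2=45 S3=70 blocked=[]
Op 14: conn=56 S1=89 S2=45 S3=70 blocked=[]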